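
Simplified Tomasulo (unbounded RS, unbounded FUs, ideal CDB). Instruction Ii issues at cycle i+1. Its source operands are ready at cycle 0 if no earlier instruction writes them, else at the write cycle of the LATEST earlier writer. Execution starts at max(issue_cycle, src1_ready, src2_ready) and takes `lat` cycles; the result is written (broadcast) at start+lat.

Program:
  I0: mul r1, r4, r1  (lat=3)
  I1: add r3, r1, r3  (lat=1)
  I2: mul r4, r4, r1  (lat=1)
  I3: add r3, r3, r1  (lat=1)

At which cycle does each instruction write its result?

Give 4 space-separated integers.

I0 mul r1: issue@1 deps=(None,None) exec_start@1 write@4
I1 add r3: issue@2 deps=(0,None) exec_start@4 write@5
I2 mul r4: issue@3 deps=(None,0) exec_start@4 write@5
I3 add r3: issue@4 deps=(1,0) exec_start@5 write@6

Answer: 4 5 5 6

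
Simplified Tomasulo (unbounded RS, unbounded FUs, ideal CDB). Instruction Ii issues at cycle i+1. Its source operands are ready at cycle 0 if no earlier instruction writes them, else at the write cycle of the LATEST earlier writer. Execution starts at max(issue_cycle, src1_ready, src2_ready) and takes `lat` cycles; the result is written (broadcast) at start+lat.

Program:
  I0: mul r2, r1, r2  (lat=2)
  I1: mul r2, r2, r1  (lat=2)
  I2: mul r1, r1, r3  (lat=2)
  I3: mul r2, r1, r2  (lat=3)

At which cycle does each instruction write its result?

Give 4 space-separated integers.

I0 mul r2: issue@1 deps=(None,None) exec_start@1 write@3
I1 mul r2: issue@2 deps=(0,None) exec_start@3 write@5
I2 mul r1: issue@3 deps=(None,None) exec_start@3 write@5
I3 mul r2: issue@4 deps=(2,1) exec_start@5 write@8

Answer: 3 5 5 8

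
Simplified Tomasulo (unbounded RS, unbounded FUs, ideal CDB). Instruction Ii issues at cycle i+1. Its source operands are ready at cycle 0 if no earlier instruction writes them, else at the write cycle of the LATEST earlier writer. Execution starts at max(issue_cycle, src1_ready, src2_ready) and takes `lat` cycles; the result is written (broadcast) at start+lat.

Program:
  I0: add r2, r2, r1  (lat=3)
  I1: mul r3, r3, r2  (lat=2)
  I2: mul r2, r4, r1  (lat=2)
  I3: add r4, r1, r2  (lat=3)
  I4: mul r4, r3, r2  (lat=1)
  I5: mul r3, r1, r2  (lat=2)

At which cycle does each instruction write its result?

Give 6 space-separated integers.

Answer: 4 6 5 8 7 8

Derivation:
I0 add r2: issue@1 deps=(None,None) exec_start@1 write@4
I1 mul r3: issue@2 deps=(None,0) exec_start@4 write@6
I2 mul r2: issue@3 deps=(None,None) exec_start@3 write@5
I3 add r4: issue@4 deps=(None,2) exec_start@5 write@8
I4 mul r4: issue@5 deps=(1,2) exec_start@6 write@7
I5 mul r3: issue@6 deps=(None,2) exec_start@6 write@8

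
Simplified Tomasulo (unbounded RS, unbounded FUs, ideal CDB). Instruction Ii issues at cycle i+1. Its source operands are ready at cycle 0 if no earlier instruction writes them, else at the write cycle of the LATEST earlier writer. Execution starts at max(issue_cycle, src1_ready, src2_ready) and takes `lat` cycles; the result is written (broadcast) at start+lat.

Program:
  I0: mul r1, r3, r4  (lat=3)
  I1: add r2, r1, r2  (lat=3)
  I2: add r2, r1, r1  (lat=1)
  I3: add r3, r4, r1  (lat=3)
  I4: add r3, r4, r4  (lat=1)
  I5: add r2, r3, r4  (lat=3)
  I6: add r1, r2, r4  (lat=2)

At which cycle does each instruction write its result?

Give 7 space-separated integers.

I0 mul r1: issue@1 deps=(None,None) exec_start@1 write@4
I1 add r2: issue@2 deps=(0,None) exec_start@4 write@7
I2 add r2: issue@3 deps=(0,0) exec_start@4 write@5
I3 add r3: issue@4 deps=(None,0) exec_start@4 write@7
I4 add r3: issue@5 deps=(None,None) exec_start@5 write@6
I5 add r2: issue@6 deps=(4,None) exec_start@6 write@9
I6 add r1: issue@7 deps=(5,None) exec_start@9 write@11

Answer: 4 7 5 7 6 9 11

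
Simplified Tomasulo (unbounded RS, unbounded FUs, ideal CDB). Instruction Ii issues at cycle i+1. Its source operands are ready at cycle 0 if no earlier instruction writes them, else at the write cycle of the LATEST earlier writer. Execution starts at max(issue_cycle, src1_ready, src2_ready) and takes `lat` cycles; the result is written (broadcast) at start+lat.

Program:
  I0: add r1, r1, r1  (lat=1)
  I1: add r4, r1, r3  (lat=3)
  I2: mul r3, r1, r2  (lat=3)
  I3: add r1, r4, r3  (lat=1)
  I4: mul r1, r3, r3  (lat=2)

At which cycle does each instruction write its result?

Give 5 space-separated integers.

Answer: 2 5 6 7 8

Derivation:
I0 add r1: issue@1 deps=(None,None) exec_start@1 write@2
I1 add r4: issue@2 deps=(0,None) exec_start@2 write@5
I2 mul r3: issue@3 deps=(0,None) exec_start@3 write@6
I3 add r1: issue@4 deps=(1,2) exec_start@6 write@7
I4 mul r1: issue@5 deps=(2,2) exec_start@6 write@8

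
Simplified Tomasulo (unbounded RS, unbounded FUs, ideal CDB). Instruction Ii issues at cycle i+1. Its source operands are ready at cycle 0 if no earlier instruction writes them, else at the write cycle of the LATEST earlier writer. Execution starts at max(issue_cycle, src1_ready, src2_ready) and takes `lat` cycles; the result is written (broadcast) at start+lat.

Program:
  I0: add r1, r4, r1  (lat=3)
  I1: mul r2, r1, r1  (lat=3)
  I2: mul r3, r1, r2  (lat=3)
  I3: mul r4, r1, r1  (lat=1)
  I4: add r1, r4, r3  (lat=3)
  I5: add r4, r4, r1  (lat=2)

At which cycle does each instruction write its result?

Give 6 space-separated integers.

I0 add r1: issue@1 deps=(None,None) exec_start@1 write@4
I1 mul r2: issue@2 deps=(0,0) exec_start@4 write@7
I2 mul r3: issue@3 deps=(0,1) exec_start@7 write@10
I3 mul r4: issue@4 deps=(0,0) exec_start@4 write@5
I4 add r1: issue@5 deps=(3,2) exec_start@10 write@13
I5 add r4: issue@6 deps=(3,4) exec_start@13 write@15

Answer: 4 7 10 5 13 15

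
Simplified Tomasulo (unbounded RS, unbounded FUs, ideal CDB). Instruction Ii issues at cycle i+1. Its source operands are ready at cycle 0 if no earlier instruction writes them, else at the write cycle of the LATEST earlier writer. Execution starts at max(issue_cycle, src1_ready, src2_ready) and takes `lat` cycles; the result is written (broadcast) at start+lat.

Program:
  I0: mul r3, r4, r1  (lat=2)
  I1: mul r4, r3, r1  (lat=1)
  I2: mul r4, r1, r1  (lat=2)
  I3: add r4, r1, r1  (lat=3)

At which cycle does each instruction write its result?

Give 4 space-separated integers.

I0 mul r3: issue@1 deps=(None,None) exec_start@1 write@3
I1 mul r4: issue@2 deps=(0,None) exec_start@3 write@4
I2 mul r4: issue@3 deps=(None,None) exec_start@3 write@5
I3 add r4: issue@4 deps=(None,None) exec_start@4 write@7

Answer: 3 4 5 7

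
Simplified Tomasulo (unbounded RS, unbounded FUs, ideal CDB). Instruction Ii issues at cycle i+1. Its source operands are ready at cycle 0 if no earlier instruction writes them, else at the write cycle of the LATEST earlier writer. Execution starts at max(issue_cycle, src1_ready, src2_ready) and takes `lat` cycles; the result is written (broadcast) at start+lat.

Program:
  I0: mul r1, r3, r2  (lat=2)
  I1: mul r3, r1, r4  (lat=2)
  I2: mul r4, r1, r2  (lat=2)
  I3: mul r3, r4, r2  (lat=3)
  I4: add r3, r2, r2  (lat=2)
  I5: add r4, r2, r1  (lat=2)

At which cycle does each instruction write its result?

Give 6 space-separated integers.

Answer: 3 5 5 8 7 8

Derivation:
I0 mul r1: issue@1 deps=(None,None) exec_start@1 write@3
I1 mul r3: issue@2 deps=(0,None) exec_start@3 write@5
I2 mul r4: issue@3 deps=(0,None) exec_start@3 write@5
I3 mul r3: issue@4 deps=(2,None) exec_start@5 write@8
I4 add r3: issue@5 deps=(None,None) exec_start@5 write@7
I5 add r4: issue@6 deps=(None,0) exec_start@6 write@8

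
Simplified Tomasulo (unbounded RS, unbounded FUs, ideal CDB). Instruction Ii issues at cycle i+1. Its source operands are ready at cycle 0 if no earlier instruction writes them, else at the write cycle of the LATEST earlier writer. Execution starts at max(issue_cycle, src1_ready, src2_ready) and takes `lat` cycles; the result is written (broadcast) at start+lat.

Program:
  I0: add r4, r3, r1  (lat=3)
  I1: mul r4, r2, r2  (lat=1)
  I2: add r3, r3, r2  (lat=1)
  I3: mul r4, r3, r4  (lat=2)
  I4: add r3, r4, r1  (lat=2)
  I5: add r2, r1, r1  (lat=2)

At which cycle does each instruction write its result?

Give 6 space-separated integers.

Answer: 4 3 4 6 8 8

Derivation:
I0 add r4: issue@1 deps=(None,None) exec_start@1 write@4
I1 mul r4: issue@2 deps=(None,None) exec_start@2 write@3
I2 add r3: issue@3 deps=(None,None) exec_start@3 write@4
I3 mul r4: issue@4 deps=(2,1) exec_start@4 write@6
I4 add r3: issue@5 deps=(3,None) exec_start@6 write@8
I5 add r2: issue@6 deps=(None,None) exec_start@6 write@8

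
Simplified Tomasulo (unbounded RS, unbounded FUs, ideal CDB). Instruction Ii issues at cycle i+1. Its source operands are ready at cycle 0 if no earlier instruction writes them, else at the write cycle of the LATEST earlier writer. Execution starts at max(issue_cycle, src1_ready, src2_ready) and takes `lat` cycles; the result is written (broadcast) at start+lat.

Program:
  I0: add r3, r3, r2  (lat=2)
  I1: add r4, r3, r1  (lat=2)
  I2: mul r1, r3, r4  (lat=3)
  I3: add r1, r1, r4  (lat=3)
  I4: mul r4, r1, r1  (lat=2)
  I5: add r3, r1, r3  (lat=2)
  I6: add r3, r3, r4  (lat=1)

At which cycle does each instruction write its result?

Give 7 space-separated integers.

I0 add r3: issue@1 deps=(None,None) exec_start@1 write@3
I1 add r4: issue@2 deps=(0,None) exec_start@3 write@5
I2 mul r1: issue@3 deps=(0,1) exec_start@5 write@8
I3 add r1: issue@4 deps=(2,1) exec_start@8 write@11
I4 mul r4: issue@5 deps=(3,3) exec_start@11 write@13
I5 add r3: issue@6 deps=(3,0) exec_start@11 write@13
I6 add r3: issue@7 deps=(5,4) exec_start@13 write@14

Answer: 3 5 8 11 13 13 14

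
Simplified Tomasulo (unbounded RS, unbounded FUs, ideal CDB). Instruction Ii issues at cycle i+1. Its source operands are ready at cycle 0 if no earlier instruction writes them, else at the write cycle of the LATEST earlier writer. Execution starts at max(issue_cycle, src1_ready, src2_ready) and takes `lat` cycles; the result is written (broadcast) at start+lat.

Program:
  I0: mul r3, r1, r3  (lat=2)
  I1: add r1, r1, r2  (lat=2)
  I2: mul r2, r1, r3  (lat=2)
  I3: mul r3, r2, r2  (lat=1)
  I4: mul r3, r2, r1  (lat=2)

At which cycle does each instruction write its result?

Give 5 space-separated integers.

Answer: 3 4 6 7 8

Derivation:
I0 mul r3: issue@1 deps=(None,None) exec_start@1 write@3
I1 add r1: issue@2 deps=(None,None) exec_start@2 write@4
I2 mul r2: issue@3 deps=(1,0) exec_start@4 write@6
I3 mul r3: issue@4 deps=(2,2) exec_start@6 write@7
I4 mul r3: issue@5 deps=(2,1) exec_start@6 write@8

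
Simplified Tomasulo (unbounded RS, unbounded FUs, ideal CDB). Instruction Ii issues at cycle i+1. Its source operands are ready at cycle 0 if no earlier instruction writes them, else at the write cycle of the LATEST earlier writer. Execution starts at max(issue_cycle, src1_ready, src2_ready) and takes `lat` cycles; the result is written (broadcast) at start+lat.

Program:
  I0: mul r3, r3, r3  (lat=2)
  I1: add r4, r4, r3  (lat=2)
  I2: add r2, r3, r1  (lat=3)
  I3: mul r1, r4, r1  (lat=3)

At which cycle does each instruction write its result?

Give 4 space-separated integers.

Answer: 3 5 6 8

Derivation:
I0 mul r3: issue@1 deps=(None,None) exec_start@1 write@3
I1 add r4: issue@2 deps=(None,0) exec_start@3 write@5
I2 add r2: issue@3 deps=(0,None) exec_start@3 write@6
I3 mul r1: issue@4 deps=(1,None) exec_start@5 write@8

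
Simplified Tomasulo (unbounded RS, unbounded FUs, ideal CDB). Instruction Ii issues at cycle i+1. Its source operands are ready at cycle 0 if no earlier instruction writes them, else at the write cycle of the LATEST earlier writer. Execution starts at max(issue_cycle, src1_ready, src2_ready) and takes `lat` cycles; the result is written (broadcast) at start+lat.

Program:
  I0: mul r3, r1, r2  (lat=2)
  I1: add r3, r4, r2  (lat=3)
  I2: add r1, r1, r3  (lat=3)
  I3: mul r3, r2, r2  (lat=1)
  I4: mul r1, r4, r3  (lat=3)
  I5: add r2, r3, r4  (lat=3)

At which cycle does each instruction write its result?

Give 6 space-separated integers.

Answer: 3 5 8 5 8 9

Derivation:
I0 mul r3: issue@1 deps=(None,None) exec_start@1 write@3
I1 add r3: issue@2 deps=(None,None) exec_start@2 write@5
I2 add r1: issue@3 deps=(None,1) exec_start@5 write@8
I3 mul r3: issue@4 deps=(None,None) exec_start@4 write@5
I4 mul r1: issue@5 deps=(None,3) exec_start@5 write@8
I5 add r2: issue@6 deps=(3,None) exec_start@6 write@9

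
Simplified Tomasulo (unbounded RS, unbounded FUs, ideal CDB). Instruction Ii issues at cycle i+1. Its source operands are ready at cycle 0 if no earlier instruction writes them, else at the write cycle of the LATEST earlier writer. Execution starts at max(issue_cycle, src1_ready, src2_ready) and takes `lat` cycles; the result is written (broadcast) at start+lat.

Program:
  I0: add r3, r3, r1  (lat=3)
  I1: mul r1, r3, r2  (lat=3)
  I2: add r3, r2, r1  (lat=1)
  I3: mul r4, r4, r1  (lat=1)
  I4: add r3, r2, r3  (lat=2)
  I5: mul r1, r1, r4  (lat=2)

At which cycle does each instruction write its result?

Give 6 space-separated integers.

I0 add r3: issue@1 deps=(None,None) exec_start@1 write@4
I1 mul r1: issue@2 deps=(0,None) exec_start@4 write@7
I2 add r3: issue@3 deps=(None,1) exec_start@7 write@8
I3 mul r4: issue@4 deps=(None,1) exec_start@7 write@8
I4 add r3: issue@5 deps=(None,2) exec_start@8 write@10
I5 mul r1: issue@6 deps=(1,3) exec_start@8 write@10

Answer: 4 7 8 8 10 10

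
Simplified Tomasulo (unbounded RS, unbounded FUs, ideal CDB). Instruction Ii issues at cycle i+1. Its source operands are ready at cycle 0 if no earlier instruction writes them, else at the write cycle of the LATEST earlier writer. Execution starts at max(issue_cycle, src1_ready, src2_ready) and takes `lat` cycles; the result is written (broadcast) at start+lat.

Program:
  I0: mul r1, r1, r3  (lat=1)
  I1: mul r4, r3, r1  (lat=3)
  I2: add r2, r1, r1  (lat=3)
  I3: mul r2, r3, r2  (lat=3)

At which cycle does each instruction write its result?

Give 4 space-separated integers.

I0 mul r1: issue@1 deps=(None,None) exec_start@1 write@2
I1 mul r4: issue@2 deps=(None,0) exec_start@2 write@5
I2 add r2: issue@3 deps=(0,0) exec_start@3 write@6
I3 mul r2: issue@4 deps=(None,2) exec_start@6 write@9

Answer: 2 5 6 9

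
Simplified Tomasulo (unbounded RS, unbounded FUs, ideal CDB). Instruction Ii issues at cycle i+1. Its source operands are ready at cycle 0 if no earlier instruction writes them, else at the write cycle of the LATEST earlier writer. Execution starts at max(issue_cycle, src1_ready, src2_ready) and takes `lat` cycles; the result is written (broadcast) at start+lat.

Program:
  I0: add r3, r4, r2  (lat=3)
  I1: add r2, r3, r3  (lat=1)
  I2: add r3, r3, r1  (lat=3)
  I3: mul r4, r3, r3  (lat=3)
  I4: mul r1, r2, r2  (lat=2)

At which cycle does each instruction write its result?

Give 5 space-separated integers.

Answer: 4 5 7 10 7

Derivation:
I0 add r3: issue@1 deps=(None,None) exec_start@1 write@4
I1 add r2: issue@2 deps=(0,0) exec_start@4 write@5
I2 add r3: issue@3 deps=(0,None) exec_start@4 write@7
I3 mul r4: issue@4 deps=(2,2) exec_start@7 write@10
I4 mul r1: issue@5 deps=(1,1) exec_start@5 write@7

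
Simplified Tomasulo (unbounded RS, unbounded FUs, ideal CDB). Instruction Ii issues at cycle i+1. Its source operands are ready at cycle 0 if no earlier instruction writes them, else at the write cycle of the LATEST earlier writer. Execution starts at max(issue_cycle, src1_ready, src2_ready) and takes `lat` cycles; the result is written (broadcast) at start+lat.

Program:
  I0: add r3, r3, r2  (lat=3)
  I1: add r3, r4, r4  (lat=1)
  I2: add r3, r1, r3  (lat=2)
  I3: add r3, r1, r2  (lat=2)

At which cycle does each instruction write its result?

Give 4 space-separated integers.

Answer: 4 3 5 6

Derivation:
I0 add r3: issue@1 deps=(None,None) exec_start@1 write@4
I1 add r3: issue@2 deps=(None,None) exec_start@2 write@3
I2 add r3: issue@3 deps=(None,1) exec_start@3 write@5
I3 add r3: issue@4 deps=(None,None) exec_start@4 write@6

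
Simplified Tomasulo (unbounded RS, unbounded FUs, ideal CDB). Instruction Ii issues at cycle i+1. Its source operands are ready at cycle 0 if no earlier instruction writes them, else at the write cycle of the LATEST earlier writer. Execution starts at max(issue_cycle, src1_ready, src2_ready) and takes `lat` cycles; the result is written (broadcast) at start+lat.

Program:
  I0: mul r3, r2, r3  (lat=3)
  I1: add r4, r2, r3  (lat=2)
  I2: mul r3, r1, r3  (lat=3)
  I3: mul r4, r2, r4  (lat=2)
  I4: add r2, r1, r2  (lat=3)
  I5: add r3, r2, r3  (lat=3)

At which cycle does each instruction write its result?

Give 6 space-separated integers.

Answer: 4 6 7 8 8 11

Derivation:
I0 mul r3: issue@1 deps=(None,None) exec_start@1 write@4
I1 add r4: issue@2 deps=(None,0) exec_start@4 write@6
I2 mul r3: issue@3 deps=(None,0) exec_start@4 write@7
I3 mul r4: issue@4 deps=(None,1) exec_start@6 write@8
I4 add r2: issue@5 deps=(None,None) exec_start@5 write@8
I5 add r3: issue@6 deps=(4,2) exec_start@8 write@11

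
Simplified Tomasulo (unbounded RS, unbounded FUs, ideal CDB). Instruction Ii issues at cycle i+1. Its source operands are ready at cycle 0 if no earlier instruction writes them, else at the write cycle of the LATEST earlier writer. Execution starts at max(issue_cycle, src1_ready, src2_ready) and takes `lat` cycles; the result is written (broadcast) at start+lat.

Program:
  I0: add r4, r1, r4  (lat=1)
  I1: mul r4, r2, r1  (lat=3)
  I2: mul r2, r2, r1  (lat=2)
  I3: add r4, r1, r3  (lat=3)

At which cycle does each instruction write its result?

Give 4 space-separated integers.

I0 add r4: issue@1 deps=(None,None) exec_start@1 write@2
I1 mul r4: issue@2 deps=(None,None) exec_start@2 write@5
I2 mul r2: issue@3 deps=(None,None) exec_start@3 write@5
I3 add r4: issue@4 deps=(None,None) exec_start@4 write@7

Answer: 2 5 5 7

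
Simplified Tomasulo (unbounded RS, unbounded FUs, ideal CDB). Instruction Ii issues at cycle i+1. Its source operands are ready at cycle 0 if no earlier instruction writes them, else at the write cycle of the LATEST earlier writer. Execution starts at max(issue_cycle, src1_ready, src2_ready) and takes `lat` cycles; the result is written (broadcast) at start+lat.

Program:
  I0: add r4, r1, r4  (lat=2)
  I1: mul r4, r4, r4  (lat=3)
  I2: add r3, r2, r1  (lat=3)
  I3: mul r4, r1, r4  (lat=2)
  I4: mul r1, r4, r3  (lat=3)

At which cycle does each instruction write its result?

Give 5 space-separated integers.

Answer: 3 6 6 8 11

Derivation:
I0 add r4: issue@1 deps=(None,None) exec_start@1 write@3
I1 mul r4: issue@2 deps=(0,0) exec_start@3 write@6
I2 add r3: issue@3 deps=(None,None) exec_start@3 write@6
I3 mul r4: issue@4 deps=(None,1) exec_start@6 write@8
I4 mul r1: issue@5 deps=(3,2) exec_start@8 write@11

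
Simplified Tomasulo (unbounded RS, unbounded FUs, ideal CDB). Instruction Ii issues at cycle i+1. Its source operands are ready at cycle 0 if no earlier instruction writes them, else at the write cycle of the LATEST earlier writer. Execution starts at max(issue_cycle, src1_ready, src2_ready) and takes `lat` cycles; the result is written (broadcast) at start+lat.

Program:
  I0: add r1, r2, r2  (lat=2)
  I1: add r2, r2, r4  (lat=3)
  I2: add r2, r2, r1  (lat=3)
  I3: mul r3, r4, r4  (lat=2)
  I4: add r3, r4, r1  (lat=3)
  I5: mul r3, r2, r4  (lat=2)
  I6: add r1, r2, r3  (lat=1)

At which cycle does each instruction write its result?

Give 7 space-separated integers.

Answer: 3 5 8 6 8 10 11

Derivation:
I0 add r1: issue@1 deps=(None,None) exec_start@1 write@3
I1 add r2: issue@2 deps=(None,None) exec_start@2 write@5
I2 add r2: issue@3 deps=(1,0) exec_start@5 write@8
I3 mul r3: issue@4 deps=(None,None) exec_start@4 write@6
I4 add r3: issue@5 deps=(None,0) exec_start@5 write@8
I5 mul r3: issue@6 deps=(2,None) exec_start@8 write@10
I6 add r1: issue@7 deps=(2,5) exec_start@10 write@11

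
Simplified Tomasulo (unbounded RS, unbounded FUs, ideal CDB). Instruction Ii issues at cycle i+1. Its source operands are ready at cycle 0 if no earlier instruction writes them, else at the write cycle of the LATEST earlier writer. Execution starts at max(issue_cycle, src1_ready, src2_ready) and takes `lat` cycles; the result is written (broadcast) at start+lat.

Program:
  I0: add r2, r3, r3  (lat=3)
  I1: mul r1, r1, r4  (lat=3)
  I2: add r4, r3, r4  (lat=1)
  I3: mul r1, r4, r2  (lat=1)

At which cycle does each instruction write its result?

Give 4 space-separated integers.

I0 add r2: issue@1 deps=(None,None) exec_start@1 write@4
I1 mul r1: issue@2 deps=(None,None) exec_start@2 write@5
I2 add r4: issue@3 deps=(None,None) exec_start@3 write@4
I3 mul r1: issue@4 deps=(2,0) exec_start@4 write@5

Answer: 4 5 4 5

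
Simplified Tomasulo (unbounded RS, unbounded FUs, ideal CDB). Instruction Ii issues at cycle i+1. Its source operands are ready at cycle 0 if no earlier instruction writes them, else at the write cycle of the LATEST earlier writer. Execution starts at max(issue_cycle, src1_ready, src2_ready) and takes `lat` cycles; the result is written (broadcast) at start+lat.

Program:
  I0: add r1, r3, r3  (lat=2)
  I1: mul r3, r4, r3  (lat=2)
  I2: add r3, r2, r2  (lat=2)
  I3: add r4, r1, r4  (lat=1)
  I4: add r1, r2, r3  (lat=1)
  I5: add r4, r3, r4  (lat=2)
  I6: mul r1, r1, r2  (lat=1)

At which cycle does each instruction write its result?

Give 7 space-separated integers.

Answer: 3 4 5 5 6 8 8

Derivation:
I0 add r1: issue@1 deps=(None,None) exec_start@1 write@3
I1 mul r3: issue@2 deps=(None,None) exec_start@2 write@4
I2 add r3: issue@3 deps=(None,None) exec_start@3 write@5
I3 add r4: issue@4 deps=(0,None) exec_start@4 write@5
I4 add r1: issue@5 deps=(None,2) exec_start@5 write@6
I5 add r4: issue@6 deps=(2,3) exec_start@6 write@8
I6 mul r1: issue@7 deps=(4,None) exec_start@7 write@8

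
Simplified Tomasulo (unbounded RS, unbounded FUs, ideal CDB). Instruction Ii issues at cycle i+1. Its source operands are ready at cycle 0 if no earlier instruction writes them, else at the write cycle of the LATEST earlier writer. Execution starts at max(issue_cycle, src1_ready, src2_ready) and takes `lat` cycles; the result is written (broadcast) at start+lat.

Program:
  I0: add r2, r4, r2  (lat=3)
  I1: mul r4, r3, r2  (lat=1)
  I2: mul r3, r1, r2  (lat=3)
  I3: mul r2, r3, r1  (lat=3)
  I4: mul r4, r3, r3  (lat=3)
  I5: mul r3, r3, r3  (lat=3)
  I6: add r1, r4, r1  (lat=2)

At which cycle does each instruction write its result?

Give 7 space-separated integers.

I0 add r2: issue@1 deps=(None,None) exec_start@1 write@4
I1 mul r4: issue@2 deps=(None,0) exec_start@4 write@5
I2 mul r3: issue@3 deps=(None,0) exec_start@4 write@7
I3 mul r2: issue@4 deps=(2,None) exec_start@7 write@10
I4 mul r4: issue@5 deps=(2,2) exec_start@7 write@10
I5 mul r3: issue@6 deps=(2,2) exec_start@7 write@10
I6 add r1: issue@7 deps=(4,None) exec_start@10 write@12

Answer: 4 5 7 10 10 10 12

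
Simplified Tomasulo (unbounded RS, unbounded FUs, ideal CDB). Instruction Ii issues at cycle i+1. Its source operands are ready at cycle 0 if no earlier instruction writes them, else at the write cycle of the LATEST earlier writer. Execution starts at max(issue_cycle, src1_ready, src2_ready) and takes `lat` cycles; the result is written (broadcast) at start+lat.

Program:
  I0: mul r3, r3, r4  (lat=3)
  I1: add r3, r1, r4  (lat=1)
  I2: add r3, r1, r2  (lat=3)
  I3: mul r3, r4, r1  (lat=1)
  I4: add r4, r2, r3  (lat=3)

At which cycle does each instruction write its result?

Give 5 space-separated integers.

I0 mul r3: issue@1 deps=(None,None) exec_start@1 write@4
I1 add r3: issue@2 deps=(None,None) exec_start@2 write@3
I2 add r3: issue@3 deps=(None,None) exec_start@3 write@6
I3 mul r3: issue@4 deps=(None,None) exec_start@4 write@5
I4 add r4: issue@5 deps=(None,3) exec_start@5 write@8

Answer: 4 3 6 5 8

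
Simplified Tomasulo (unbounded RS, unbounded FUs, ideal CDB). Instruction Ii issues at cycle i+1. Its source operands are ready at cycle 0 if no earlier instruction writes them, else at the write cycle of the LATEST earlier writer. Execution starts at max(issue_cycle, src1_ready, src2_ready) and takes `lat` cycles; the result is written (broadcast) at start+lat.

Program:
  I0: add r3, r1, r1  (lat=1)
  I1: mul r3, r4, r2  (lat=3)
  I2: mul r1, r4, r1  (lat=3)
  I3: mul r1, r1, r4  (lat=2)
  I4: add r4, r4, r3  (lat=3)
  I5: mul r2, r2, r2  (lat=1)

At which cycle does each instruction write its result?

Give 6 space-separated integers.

Answer: 2 5 6 8 8 7

Derivation:
I0 add r3: issue@1 deps=(None,None) exec_start@1 write@2
I1 mul r3: issue@2 deps=(None,None) exec_start@2 write@5
I2 mul r1: issue@3 deps=(None,None) exec_start@3 write@6
I3 mul r1: issue@4 deps=(2,None) exec_start@6 write@8
I4 add r4: issue@5 deps=(None,1) exec_start@5 write@8
I5 mul r2: issue@6 deps=(None,None) exec_start@6 write@7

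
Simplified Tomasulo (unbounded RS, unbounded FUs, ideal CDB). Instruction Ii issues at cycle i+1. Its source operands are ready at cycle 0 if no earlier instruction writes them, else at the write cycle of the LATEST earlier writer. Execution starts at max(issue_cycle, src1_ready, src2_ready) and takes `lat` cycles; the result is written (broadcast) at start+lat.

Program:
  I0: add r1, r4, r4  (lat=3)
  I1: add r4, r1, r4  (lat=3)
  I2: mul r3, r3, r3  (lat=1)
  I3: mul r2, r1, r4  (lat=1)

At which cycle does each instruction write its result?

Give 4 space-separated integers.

I0 add r1: issue@1 deps=(None,None) exec_start@1 write@4
I1 add r4: issue@2 deps=(0,None) exec_start@4 write@7
I2 mul r3: issue@3 deps=(None,None) exec_start@3 write@4
I3 mul r2: issue@4 deps=(0,1) exec_start@7 write@8

Answer: 4 7 4 8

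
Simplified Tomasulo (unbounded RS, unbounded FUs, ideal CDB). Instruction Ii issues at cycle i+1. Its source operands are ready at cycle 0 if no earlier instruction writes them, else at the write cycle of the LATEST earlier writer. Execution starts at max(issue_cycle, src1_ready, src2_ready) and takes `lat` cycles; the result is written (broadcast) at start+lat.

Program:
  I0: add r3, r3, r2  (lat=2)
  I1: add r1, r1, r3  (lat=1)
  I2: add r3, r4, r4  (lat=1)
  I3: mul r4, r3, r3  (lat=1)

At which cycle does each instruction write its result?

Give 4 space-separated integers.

Answer: 3 4 4 5

Derivation:
I0 add r3: issue@1 deps=(None,None) exec_start@1 write@3
I1 add r1: issue@2 deps=(None,0) exec_start@3 write@4
I2 add r3: issue@3 deps=(None,None) exec_start@3 write@4
I3 mul r4: issue@4 deps=(2,2) exec_start@4 write@5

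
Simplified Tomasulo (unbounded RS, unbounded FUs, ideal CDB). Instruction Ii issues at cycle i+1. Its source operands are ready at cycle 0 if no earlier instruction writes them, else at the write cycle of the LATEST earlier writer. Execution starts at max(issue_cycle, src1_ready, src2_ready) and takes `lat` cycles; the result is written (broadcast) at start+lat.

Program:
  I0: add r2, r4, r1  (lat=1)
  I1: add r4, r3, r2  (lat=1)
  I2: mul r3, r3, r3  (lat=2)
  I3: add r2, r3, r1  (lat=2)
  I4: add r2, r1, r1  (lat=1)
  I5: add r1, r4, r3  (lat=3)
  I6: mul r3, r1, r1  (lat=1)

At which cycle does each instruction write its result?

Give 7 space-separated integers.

Answer: 2 3 5 7 6 9 10

Derivation:
I0 add r2: issue@1 deps=(None,None) exec_start@1 write@2
I1 add r4: issue@2 deps=(None,0) exec_start@2 write@3
I2 mul r3: issue@3 deps=(None,None) exec_start@3 write@5
I3 add r2: issue@4 deps=(2,None) exec_start@5 write@7
I4 add r2: issue@5 deps=(None,None) exec_start@5 write@6
I5 add r1: issue@6 deps=(1,2) exec_start@6 write@9
I6 mul r3: issue@7 deps=(5,5) exec_start@9 write@10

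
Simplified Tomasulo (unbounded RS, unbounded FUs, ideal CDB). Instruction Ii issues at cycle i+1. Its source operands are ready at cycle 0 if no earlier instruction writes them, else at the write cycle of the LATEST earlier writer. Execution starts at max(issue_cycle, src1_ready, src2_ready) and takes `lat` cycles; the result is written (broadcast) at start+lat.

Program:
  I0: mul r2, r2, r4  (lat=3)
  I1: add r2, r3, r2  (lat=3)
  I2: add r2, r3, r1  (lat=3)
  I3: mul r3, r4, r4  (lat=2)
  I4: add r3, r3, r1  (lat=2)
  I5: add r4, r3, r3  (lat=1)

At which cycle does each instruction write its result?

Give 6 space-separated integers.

Answer: 4 7 6 6 8 9

Derivation:
I0 mul r2: issue@1 deps=(None,None) exec_start@1 write@4
I1 add r2: issue@2 deps=(None,0) exec_start@4 write@7
I2 add r2: issue@3 deps=(None,None) exec_start@3 write@6
I3 mul r3: issue@4 deps=(None,None) exec_start@4 write@6
I4 add r3: issue@5 deps=(3,None) exec_start@6 write@8
I5 add r4: issue@6 deps=(4,4) exec_start@8 write@9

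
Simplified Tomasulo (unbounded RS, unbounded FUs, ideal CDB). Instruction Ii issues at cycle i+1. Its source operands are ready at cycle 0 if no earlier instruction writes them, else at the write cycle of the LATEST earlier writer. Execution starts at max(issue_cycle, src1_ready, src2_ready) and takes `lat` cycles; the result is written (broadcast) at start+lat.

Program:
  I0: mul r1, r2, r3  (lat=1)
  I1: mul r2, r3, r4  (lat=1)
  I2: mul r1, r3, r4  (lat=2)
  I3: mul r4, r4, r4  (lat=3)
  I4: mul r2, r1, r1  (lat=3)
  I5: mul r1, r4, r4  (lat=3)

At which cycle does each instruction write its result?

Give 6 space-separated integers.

Answer: 2 3 5 7 8 10

Derivation:
I0 mul r1: issue@1 deps=(None,None) exec_start@1 write@2
I1 mul r2: issue@2 deps=(None,None) exec_start@2 write@3
I2 mul r1: issue@3 deps=(None,None) exec_start@3 write@5
I3 mul r4: issue@4 deps=(None,None) exec_start@4 write@7
I4 mul r2: issue@5 deps=(2,2) exec_start@5 write@8
I5 mul r1: issue@6 deps=(3,3) exec_start@7 write@10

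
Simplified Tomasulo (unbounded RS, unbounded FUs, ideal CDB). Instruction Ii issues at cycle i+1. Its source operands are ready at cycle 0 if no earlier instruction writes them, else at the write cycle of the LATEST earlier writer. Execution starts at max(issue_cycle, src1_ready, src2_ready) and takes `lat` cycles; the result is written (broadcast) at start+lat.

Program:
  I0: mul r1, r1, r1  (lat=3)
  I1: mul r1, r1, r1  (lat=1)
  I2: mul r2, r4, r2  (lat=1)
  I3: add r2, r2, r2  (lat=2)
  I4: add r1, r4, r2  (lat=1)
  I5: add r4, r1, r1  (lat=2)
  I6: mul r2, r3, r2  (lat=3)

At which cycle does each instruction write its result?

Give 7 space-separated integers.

I0 mul r1: issue@1 deps=(None,None) exec_start@1 write@4
I1 mul r1: issue@2 deps=(0,0) exec_start@4 write@5
I2 mul r2: issue@3 deps=(None,None) exec_start@3 write@4
I3 add r2: issue@4 deps=(2,2) exec_start@4 write@6
I4 add r1: issue@5 deps=(None,3) exec_start@6 write@7
I5 add r4: issue@6 deps=(4,4) exec_start@7 write@9
I6 mul r2: issue@7 deps=(None,3) exec_start@7 write@10

Answer: 4 5 4 6 7 9 10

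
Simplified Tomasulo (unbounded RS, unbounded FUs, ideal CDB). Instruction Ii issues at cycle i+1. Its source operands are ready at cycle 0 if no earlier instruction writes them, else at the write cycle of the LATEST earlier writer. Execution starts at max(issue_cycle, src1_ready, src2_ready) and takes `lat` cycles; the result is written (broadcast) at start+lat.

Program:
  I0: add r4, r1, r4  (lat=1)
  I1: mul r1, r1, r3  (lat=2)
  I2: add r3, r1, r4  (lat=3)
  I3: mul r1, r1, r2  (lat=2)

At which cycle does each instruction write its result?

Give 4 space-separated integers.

I0 add r4: issue@1 deps=(None,None) exec_start@1 write@2
I1 mul r1: issue@2 deps=(None,None) exec_start@2 write@4
I2 add r3: issue@3 deps=(1,0) exec_start@4 write@7
I3 mul r1: issue@4 deps=(1,None) exec_start@4 write@6

Answer: 2 4 7 6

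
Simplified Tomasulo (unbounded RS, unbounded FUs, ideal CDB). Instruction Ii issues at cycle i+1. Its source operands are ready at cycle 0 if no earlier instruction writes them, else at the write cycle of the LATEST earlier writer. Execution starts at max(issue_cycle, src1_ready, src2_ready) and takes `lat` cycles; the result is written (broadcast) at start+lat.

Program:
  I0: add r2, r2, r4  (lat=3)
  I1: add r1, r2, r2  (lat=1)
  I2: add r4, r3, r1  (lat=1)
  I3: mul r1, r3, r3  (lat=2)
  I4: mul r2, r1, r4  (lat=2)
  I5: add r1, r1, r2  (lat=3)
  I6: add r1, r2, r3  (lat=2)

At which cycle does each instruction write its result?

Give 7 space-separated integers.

Answer: 4 5 6 6 8 11 10

Derivation:
I0 add r2: issue@1 deps=(None,None) exec_start@1 write@4
I1 add r1: issue@2 deps=(0,0) exec_start@4 write@5
I2 add r4: issue@3 deps=(None,1) exec_start@5 write@6
I3 mul r1: issue@4 deps=(None,None) exec_start@4 write@6
I4 mul r2: issue@5 deps=(3,2) exec_start@6 write@8
I5 add r1: issue@6 deps=(3,4) exec_start@8 write@11
I6 add r1: issue@7 deps=(4,None) exec_start@8 write@10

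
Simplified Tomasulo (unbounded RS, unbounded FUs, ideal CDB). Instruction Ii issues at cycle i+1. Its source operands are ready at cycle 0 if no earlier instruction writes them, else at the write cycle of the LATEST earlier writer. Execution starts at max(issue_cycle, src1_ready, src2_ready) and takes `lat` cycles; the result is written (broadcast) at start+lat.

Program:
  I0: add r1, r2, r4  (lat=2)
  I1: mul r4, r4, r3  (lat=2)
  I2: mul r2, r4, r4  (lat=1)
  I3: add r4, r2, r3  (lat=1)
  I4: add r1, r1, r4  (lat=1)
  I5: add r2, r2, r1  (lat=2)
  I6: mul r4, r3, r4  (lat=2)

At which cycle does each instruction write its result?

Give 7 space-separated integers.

I0 add r1: issue@1 deps=(None,None) exec_start@1 write@3
I1 mul r4: issue@2 deps=(None,None) exec_start@2 write@4
I2 mul r2: issue@3 deps=(1,1) exec_start@4 write@5
I3 add r4: issue@4 deps=(2,None) exec_start@5 write@6
I4 add r1: issue@5 deps=(0,3) exec_start@6 write@7
I5 add r2: issue@6 deps=(2,4) exec_start@7 write@9
I6 mul r4: issue@7 deps=(None,3) exec_start@7 write@9

Answer: 3 4 5 6 7 9 9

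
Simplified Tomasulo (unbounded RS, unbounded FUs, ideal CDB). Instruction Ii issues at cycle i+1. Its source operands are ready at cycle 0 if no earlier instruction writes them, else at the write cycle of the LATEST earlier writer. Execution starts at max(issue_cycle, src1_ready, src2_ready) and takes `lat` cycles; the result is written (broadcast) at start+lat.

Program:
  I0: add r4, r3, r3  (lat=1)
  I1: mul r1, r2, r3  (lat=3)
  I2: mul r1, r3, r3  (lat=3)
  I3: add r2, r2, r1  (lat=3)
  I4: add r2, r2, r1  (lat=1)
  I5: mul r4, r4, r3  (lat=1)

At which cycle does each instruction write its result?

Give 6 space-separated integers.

Answer: 2 5 6 9 10 7

Derivation:
I0 add r4: issue@1 deps=(None,None) exec_start@1 write@2
I1 mul r1: issue@2 deps=(None,None) exec_start@2 write@5
I2 mul r1: issue@3 deps=(None,None) exec_start@3 write@6
I3 add r2: issue@4 deps=(None,2) exec_start@6 write@9
I4 add r2: issue@5 deps=(3,2) exec_start@9 write@10
I5 mul r4: issue@6 deps=(0,None) exec_start@6 write@7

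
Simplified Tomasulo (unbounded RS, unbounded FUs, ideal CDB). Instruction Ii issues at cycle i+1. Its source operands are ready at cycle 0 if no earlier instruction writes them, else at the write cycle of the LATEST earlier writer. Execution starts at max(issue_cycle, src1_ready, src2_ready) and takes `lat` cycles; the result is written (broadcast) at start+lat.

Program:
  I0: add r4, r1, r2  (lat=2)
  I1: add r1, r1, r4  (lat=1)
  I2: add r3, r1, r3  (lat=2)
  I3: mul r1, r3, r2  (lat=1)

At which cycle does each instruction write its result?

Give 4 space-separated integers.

I0 add r4: issue@1 deps=(None,None) exec_start@1 write@3
I1 add r1: issue@2 deps=(None,0) exec_start@3 write@4
I2 add r3: issue@3 deps=(1,None) exec_start@4 write@6
I3 mul r1: issue@4 deps=(2,None) exec_start@6 write@7

Answer: 3 4 6 7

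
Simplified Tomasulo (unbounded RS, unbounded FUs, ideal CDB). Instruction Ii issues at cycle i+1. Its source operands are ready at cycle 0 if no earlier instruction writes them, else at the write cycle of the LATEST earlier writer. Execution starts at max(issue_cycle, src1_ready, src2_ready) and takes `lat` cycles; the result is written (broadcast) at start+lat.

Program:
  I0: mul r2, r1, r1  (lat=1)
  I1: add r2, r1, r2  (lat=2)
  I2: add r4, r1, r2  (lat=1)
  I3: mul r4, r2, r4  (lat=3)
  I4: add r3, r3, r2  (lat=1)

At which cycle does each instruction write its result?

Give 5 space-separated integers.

I0 mul r2: issue@1 deps=(None,None) exec_start@1 write@2
I1 add r2: issue@2 deps=(None,0) exec_start@2 write@4
I2 add r4: issue@3 deps=(None,1) exec_start@4 write@5
I3 mul r4: issue@4 deps=(1,2) exec_start@5 write@8
I4 add r3: issue@5 deps=(None,1) exec_start@5 write@6

Answer: 2 4 5 8 6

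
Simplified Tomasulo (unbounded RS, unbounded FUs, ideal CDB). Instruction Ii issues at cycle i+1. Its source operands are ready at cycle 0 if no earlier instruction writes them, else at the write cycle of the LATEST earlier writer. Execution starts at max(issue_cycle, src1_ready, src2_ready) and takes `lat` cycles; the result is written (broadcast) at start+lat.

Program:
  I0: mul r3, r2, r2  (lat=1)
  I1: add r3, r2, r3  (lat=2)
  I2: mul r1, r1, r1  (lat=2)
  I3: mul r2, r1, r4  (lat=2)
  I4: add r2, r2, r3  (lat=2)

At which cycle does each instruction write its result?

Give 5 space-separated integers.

Answer: 2 4 5 7 9

Derivation:
I0 mul r3: issue@1 deps=(None,None) exec_start@1 write@2
I1 add r3: issue@2 deps=(None,0) exec_start@2 write@4
I2 mul r1: issue@3 deps=(None,None) exec_start@3 write@5
I3 mul r2: issue@4 deps=(2,None) exec_start@5 write@7
I4 add r2: issue@5 deps=(3,1) exec_start@7 write@9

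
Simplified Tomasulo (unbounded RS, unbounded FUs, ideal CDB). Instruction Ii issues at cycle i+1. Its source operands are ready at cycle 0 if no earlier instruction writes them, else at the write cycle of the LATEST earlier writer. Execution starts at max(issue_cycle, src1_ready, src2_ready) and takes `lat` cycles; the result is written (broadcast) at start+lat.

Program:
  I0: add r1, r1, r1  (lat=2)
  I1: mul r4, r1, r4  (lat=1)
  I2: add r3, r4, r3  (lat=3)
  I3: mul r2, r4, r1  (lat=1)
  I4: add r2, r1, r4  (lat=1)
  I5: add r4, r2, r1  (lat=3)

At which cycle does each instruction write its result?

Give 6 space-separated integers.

Answer: 3 4 7 5 6 9

Derivation:
I0 add r1: issue@1 deps=(None,None) exec_start@1 write@3
I1 mul r4: issue@2 deps=(0,None) exec_start@3 write@4
I2 add r3: issue@3 deps=(1,None) exec_start@4 write@7
I3 mul r2: issue@4 deps=(1,0) exec_start@4 write@5
I4 add r2: issue@5 deps=(0,1) exec_start@5 write@6
I5 add r4: issue@6 deps=(4,0) exec_start@6 write@9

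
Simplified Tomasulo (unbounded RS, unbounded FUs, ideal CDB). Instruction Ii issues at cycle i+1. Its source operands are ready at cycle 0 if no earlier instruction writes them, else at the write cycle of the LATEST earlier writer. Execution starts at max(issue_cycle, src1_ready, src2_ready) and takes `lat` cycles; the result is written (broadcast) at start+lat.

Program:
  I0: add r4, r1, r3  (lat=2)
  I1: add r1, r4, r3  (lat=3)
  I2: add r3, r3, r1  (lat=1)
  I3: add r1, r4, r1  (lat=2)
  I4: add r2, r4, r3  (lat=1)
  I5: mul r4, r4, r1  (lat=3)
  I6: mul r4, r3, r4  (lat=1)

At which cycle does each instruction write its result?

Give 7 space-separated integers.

Answer: 3 6 7 8 8 11 12

Derivation:
I0 add r4: issue@1 deps=(None,None) exec_start@1 write@3
I1 add r1: issue@2 deps=(0,None) exec_start@3 write@6
I2 add r3: issue@3 deps=(None,1) exec_start@6 write@7
I3 add r1: issue@4 deps=(0,1) exec_start@6 write@8
I4 add r2: issue@5 deps=(0,2) exec_start@7 write@8
I5 mul r4: issue@6 deps=(0,3) exec_start@8 write@11
I6 mul r4: issue@7 deps=(2,5) exec_start@11 write@12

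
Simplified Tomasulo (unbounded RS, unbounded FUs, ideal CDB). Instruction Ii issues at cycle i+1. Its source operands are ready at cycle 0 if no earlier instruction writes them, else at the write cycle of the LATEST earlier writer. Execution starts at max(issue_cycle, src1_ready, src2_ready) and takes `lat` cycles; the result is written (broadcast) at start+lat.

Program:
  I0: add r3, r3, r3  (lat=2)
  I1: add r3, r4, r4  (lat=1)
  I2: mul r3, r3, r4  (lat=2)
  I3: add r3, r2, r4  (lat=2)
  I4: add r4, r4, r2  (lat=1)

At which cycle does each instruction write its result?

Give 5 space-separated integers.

I0 add r3: issue@1 deps=(None,None) exec_start@1 write@3
I1 add r3: issue@2 deps=(None,None) exec_start@2 write@3
I2 mul r3: issue@3 deps=(1,None) exec_start@3 write@5
I3 add r3: issue@4 deps=(None,None) exec_start@4 write@6
I4 add r4: issue@5 deps=(None,None) exec_start@5 write@6

Answer: 3 3 5 6 6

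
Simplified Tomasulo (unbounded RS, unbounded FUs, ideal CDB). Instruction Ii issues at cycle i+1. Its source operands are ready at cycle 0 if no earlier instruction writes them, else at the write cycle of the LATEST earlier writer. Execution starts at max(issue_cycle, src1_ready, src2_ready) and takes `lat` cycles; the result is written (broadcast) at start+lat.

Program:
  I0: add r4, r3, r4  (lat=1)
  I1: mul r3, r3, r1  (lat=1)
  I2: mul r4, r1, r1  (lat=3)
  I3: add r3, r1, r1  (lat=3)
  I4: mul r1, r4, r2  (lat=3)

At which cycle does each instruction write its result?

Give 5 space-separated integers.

Answer: 2 3 6 7 9

Derivation:
I0 add r4: issue@1 deps=(None,None) exec_start@1 write@2
I1 mul r3: issue@2 deps=(None,None) exec_start@2 write@3
I2 mul r4: issue@3 deps=(None,None) exec_start@3 write@6
I3 add r3: issue@4 deps=(None,None) exec_start@4 write@7
I4 mul r1: issue@5 deps=(2,None) exec_start@6 write@9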